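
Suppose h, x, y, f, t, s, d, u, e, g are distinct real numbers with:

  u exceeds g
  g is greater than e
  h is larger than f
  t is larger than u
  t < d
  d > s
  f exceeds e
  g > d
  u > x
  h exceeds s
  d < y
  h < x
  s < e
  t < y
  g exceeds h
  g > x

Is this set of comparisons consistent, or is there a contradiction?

inconsistent

Chaining the given relations yields g < u < t < d, so g < d. But one relation states d < g. These cannot both hold.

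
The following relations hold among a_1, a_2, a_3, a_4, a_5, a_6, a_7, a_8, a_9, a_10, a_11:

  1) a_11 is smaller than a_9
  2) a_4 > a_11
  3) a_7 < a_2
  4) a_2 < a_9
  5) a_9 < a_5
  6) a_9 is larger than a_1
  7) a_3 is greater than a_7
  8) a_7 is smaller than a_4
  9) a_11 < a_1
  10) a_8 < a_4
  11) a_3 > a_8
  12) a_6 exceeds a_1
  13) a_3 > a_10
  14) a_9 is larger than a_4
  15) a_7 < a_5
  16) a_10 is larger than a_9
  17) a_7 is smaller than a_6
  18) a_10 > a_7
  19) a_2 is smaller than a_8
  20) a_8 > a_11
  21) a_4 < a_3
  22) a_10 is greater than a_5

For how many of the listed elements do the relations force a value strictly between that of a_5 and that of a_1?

1

The relations place a_1 below a_5. An element lies strictly between them when it is forced above a_1 and also forced below a_5.
Above a_1: {a_9, a_6, a_10, a_3}. Below a_5: {a_7, a_11, a_2, a_8, a_4, a_9}.
Intersection: {a_9} — 1.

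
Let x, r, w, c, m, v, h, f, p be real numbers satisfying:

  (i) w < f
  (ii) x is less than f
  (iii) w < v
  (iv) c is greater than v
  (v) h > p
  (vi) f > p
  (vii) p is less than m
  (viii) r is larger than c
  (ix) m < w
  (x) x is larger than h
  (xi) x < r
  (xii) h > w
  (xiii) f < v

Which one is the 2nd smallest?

Chaining the given pairs: p < m < w < h < x < f < v < c < r.
Counting 2 from the smallest end gives m.

m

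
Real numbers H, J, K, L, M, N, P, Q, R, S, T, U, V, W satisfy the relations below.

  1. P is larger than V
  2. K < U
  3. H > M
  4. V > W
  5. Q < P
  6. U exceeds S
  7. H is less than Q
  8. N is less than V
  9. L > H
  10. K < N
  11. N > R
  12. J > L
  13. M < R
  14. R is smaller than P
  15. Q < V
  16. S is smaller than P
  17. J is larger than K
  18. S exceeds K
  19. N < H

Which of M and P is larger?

M < R < N < H < Q < V < P, by transitivity through R, N, H, Q, V.
So M < P; P is the larger of the two.

P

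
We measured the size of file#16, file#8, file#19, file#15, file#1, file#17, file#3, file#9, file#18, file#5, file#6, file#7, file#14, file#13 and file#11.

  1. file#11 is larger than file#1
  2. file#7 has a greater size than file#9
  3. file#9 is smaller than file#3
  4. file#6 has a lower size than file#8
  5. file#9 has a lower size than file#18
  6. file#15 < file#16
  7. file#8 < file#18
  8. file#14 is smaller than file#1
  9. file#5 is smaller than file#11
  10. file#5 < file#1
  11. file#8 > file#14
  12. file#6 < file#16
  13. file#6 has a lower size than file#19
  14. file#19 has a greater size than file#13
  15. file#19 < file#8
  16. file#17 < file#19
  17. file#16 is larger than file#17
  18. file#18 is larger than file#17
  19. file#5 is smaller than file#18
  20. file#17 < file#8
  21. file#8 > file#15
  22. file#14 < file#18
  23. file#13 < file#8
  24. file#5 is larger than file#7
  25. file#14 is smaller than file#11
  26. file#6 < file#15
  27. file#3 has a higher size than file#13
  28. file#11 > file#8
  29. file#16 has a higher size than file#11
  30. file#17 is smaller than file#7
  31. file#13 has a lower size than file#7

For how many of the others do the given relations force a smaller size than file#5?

From file#5 the given relations immediately reach file#7.
From those, file#13, file#9, file#17 — 4 in total.
No other element is forced below file#5 by the given relations, so the count is 4.

4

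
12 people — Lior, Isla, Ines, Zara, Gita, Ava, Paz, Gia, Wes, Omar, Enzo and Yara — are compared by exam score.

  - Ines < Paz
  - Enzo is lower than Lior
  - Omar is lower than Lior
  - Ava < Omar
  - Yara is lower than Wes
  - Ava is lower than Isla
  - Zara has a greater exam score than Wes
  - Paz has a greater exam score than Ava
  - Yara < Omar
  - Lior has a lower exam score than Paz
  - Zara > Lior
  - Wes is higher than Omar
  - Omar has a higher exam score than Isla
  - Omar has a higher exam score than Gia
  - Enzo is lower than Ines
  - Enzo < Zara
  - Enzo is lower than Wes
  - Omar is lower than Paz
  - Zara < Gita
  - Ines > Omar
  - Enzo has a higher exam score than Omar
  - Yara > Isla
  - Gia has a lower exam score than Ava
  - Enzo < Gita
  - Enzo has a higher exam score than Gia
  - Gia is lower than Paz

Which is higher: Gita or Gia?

Gita

The relevant relations are Gia < Ava; Ava < Isla; Isla < Yara; Yara < Omar; Omar < Enzo; Enzo < Wes; Wes < Zara; Zara < Gita.
Chaining these gives Gia < Ava < Isla < Yara < Omar < Enzo < Wes < Zara < Gita.
So Gia < Gita; Gita is the higher of the two.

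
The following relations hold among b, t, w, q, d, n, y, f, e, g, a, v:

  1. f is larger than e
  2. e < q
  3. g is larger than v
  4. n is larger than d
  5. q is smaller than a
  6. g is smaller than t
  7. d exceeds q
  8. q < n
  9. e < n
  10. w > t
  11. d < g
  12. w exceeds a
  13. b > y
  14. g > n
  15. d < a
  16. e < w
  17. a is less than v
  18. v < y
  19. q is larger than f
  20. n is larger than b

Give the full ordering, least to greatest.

Each adjacent pair is fixed by a given relation: e < f; f < q; q < d; d < a; a < v; v < y; y < b; b < n; n < g; g < t; t < w. Chaining them end to end gives the full order.

e < f < q < d < a < v < y < b < n < g < t < w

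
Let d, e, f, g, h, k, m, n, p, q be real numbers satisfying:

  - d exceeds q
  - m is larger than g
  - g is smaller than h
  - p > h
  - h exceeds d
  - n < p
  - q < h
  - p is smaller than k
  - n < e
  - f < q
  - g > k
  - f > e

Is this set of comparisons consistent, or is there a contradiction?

We have g < h stated directly, yet also h < p < k < g by chaining the others — so h < g. Contradiction.

inconsistent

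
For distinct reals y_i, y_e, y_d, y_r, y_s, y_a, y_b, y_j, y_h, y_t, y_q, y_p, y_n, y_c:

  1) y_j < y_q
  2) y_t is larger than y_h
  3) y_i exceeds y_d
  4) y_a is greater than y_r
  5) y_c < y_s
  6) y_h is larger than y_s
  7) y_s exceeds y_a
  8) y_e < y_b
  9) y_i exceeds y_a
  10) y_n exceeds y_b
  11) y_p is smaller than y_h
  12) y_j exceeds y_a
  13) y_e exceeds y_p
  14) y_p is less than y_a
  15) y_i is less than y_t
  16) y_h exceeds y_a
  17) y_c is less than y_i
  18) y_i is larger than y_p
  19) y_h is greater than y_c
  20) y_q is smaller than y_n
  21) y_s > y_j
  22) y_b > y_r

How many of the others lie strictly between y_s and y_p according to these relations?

Chaining upward from y_p reaches: y_e, y_a, y_j, y_b, y_q, y_n, y_h, y_i, y_t.
Chaining downward from y_s reaches: y_r, y_a, y_j, y_c.
Strictly between y_p and y_s are those in both lists: y_a, y_j — 2 elements.

2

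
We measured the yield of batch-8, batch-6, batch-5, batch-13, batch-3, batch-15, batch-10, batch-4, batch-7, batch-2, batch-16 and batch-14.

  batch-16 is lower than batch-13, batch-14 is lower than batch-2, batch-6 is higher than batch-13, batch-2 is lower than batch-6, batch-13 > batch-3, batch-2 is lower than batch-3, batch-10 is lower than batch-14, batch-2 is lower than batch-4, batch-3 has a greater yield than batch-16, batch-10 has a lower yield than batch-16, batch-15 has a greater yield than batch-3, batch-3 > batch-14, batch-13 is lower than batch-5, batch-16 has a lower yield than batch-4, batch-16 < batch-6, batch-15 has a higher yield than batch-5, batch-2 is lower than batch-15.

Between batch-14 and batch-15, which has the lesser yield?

batch-14

batch-14 < batch-2 and batch-2 < batch-3 give batch-14 < batch-3.
Then batch-3 < batch-13 extends the chain to batch-13.
Then batch-13 < batch-5 extends the chain to batch-5.
With batch-5 < batch-15: batch-14 < batch-2 < batch-3 < batch-13 < batch-5 < batch-15.
So batch-14 < batch-15; batch-14 is the lower of the two.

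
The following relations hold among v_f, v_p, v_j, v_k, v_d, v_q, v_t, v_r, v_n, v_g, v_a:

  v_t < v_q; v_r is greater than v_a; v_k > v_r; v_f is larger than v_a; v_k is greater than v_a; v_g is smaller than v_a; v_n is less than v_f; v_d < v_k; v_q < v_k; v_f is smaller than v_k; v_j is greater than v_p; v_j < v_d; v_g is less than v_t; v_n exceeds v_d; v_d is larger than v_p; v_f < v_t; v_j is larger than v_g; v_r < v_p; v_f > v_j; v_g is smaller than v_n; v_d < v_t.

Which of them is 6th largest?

The consecutive relations fix a unique order: v_g < v_a < v_r < v_p < v_j < v_d < v_n < v_f < v_t < v_q < v_k.
The 6th largest is v_d.

v_d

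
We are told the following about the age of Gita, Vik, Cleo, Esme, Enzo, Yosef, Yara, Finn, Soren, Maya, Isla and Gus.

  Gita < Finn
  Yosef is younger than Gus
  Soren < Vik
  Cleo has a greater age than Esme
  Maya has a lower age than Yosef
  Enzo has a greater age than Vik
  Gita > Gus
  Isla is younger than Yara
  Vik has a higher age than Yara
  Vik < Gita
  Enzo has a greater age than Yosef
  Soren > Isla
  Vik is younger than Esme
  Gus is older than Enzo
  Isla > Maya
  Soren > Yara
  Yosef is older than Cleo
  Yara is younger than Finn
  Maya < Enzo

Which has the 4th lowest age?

Soren

Chaining the given pairs: Maya < Isla < Yara < Soren < Vik < Esme < Cleo < Yosef < Enzo < Gus < Gita < Finn.
The 4th smallest is Soren.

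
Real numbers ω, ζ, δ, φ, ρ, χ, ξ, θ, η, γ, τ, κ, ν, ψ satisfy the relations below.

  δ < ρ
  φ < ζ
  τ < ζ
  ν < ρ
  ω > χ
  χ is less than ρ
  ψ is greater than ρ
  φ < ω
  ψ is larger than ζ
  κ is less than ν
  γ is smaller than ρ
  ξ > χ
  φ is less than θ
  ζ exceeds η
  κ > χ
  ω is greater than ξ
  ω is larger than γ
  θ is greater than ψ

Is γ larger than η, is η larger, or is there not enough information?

Following every chain through η: above η we get ζ, ψ, θ.
γ is not reached, and no chain runs the other way from γ to η.
So the given relations leave the order of η and γ undetermined.

undetermined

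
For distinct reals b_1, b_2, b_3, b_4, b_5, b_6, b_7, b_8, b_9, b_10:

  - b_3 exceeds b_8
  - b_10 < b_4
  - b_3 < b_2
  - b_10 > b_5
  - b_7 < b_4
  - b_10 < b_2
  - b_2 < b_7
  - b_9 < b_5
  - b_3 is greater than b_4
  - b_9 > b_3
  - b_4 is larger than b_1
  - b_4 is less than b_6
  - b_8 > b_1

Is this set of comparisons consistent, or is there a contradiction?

We have b_4 < b_3 stated directly, yet also b_3 < b_9 < b_5 < b_10 < b_2 < b_7 < b_4 by chaining the others — so b_3 < b_4. Contradiction.

inconsistent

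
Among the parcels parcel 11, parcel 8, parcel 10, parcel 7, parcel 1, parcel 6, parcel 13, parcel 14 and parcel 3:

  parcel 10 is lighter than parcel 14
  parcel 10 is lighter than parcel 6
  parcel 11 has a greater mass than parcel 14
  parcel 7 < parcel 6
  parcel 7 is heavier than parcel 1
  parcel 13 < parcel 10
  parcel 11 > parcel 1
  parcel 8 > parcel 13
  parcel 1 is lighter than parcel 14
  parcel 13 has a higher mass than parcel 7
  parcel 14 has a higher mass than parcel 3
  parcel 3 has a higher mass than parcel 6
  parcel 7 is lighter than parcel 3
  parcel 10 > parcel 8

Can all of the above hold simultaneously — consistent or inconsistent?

Every relation is compatible with parcel 1 < parcel 7 < parcel 13 < parcel 8 < parcel 10 < parcel 6 < parcel 3 < parcel 14 < parcel 11; the set is consistent.

consistent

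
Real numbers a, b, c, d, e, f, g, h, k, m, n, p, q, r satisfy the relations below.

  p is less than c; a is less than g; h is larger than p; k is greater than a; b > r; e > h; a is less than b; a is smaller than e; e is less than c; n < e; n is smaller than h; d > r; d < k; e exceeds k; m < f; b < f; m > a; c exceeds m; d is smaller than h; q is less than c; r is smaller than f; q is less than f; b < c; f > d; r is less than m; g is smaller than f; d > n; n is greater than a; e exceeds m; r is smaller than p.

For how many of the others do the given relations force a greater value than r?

From r the given relations immediately reach m, p, d, b, f.
From those, k, h, e, c — 9 in total.
Nothing else is reachable above r; 9 in all.

9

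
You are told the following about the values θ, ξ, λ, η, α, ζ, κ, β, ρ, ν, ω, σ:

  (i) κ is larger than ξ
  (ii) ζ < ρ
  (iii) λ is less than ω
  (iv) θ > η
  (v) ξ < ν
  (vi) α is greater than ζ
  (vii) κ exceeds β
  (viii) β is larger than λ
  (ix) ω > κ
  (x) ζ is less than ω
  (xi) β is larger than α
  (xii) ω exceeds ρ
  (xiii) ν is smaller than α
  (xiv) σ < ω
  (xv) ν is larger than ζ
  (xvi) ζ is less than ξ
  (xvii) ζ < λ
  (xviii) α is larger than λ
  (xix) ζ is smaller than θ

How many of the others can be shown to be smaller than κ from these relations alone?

6

The elements the relations force below κ are ζ, ξ, λ, ν, α, β — no chain reaches any other.
That is 6.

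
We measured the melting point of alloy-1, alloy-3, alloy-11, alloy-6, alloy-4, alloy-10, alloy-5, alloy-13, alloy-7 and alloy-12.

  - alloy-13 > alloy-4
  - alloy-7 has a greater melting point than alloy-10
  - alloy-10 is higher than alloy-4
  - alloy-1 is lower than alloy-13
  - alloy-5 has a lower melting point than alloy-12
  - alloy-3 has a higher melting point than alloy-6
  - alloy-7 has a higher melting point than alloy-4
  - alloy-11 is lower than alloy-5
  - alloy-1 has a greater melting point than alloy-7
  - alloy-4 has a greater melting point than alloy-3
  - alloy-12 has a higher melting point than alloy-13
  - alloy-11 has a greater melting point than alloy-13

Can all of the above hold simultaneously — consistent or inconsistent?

consistent

The single ordering alloy-6 < alloy-3 < alloy-4 < alloy-10 < alloy-7 < alloy-1 < alloy-13 < alloy-11 < alloy-5 < alloy-12 satisfies every listed relation, so no contradiction arises.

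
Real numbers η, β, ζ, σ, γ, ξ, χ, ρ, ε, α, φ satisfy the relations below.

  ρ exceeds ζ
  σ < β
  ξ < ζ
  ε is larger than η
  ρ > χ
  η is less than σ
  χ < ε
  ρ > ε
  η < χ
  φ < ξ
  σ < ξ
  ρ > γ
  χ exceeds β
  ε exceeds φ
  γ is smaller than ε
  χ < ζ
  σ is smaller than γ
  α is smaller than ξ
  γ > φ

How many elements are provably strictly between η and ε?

4

The relations place η below ε. An element lies strictly between them when it is forced above η and also forced below ε.
Above η: {σ, β, γ, ξ, χ, ζ, ρ}. Below ε: {φ, σ, β, γ, χ}.
Intersection: {σ, β, γ, χ} — 4.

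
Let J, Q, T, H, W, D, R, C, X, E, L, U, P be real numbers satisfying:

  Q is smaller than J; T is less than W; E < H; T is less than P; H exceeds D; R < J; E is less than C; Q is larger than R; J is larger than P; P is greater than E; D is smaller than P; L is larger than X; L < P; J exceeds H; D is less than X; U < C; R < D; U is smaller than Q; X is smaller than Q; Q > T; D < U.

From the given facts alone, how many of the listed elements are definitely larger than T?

Directly above T: W, P, Q.
One step further: J (4 so far).
Nothing else is reachable above T; 4 in all.

4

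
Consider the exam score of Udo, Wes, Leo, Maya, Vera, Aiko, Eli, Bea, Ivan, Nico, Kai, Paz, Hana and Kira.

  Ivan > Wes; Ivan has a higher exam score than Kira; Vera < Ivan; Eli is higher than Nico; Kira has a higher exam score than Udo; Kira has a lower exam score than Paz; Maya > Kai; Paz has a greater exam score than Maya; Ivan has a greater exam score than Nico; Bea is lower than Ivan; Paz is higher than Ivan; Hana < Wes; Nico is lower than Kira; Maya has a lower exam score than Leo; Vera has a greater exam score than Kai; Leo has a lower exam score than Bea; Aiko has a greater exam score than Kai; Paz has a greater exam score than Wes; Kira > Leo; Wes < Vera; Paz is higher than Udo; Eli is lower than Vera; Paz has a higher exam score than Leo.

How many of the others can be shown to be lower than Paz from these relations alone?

From Paz the given relations immediately reach Maya, Leo, Udo, Kira, Wes, Ivan.
From those, Kai, Nico, Hana, Bea, Vera — 11 in total.
From those, Eli — 12 in total.
Nothing else is reachable below Paz; 12 in all.

12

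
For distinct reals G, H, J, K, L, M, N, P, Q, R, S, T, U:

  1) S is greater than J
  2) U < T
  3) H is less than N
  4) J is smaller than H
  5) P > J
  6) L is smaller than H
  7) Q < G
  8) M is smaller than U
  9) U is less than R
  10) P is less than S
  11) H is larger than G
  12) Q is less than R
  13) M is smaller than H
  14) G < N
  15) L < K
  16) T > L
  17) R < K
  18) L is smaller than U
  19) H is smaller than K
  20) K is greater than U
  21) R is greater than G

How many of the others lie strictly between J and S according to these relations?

The relations place J below S. An element lies strictly between them when it is forced above J and also forced below S.
Above J: {P, H, N, K}. Below S: {P}.
Intersection: {P} — 1.

1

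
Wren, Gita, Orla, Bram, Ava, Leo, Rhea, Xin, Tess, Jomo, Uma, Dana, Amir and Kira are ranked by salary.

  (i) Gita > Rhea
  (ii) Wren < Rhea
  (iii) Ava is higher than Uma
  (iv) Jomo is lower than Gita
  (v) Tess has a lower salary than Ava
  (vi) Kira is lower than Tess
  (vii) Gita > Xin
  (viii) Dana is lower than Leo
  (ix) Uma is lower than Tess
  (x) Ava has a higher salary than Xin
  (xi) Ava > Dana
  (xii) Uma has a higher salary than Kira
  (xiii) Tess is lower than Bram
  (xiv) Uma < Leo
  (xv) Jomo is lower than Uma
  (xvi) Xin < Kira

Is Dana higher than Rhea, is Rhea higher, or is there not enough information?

Following every chain through Dana: above Dana we get Leo, Ava.
Rhea is not reached, and no chain runs the other way from Rhea to Dana.
So the given relations leave the order of Dana and Rhea undetermined.

undetermined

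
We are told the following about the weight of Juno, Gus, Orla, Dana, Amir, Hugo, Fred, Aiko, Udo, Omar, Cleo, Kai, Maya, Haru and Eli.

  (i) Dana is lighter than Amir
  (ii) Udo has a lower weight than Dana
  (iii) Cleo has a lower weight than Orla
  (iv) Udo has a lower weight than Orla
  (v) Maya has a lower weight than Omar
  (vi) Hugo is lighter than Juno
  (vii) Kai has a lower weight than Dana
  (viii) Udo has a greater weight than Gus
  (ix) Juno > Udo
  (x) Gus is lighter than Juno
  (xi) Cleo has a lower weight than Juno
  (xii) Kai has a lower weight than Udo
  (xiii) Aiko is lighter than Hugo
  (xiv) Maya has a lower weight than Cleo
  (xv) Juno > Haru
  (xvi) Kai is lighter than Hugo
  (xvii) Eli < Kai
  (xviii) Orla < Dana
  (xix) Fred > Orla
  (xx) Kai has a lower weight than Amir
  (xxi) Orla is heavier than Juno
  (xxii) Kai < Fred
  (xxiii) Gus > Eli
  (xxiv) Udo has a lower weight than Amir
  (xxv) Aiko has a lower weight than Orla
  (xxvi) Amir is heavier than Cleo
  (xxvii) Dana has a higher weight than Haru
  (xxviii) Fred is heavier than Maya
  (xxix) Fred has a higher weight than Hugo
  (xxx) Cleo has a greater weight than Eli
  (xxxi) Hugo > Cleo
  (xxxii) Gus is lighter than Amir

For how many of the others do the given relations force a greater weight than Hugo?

The elements the relations force above Hugo are Juno, Orla, Fred, Dana, Amir — no chain reaches any other.
That is 5.

5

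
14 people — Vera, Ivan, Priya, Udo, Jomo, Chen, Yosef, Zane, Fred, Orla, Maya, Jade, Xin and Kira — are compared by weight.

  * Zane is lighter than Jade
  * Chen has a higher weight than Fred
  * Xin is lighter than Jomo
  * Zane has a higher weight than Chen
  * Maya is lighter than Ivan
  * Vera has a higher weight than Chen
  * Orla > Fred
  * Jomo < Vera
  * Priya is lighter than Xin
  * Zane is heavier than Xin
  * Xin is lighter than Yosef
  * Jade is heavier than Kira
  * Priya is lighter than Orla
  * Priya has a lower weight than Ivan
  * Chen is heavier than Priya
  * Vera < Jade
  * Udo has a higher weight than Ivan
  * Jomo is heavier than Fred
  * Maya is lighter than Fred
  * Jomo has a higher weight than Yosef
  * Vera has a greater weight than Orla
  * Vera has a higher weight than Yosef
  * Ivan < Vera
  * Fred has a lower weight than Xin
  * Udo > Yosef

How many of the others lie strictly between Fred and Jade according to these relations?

Chaining upward from Fred reaches: Xin, Yosef, Orla, Chen, Jomo, Zane, Vera, Udo.
Chaining downward from Jade reaches: Maya, Priya, Ivan, Xin, Yosef, Orla, Kira, Chen, Jomo, Zane, Vera.
Strictly between Fred and Jade are those in both lists: Xin, Yosef, Orla, Chen, Jomo, Zane, Vera — 7 elements.

7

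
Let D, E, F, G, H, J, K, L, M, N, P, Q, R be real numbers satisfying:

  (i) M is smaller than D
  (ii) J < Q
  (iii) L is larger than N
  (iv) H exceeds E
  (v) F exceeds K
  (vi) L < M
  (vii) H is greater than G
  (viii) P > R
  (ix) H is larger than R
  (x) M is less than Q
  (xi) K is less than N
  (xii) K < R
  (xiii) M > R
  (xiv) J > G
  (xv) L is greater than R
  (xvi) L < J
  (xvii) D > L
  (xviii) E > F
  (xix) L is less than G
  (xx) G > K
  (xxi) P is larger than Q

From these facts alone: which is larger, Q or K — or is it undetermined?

Chaining the given relations: K < N < L < G < J < Q.
So Q is larger.

Q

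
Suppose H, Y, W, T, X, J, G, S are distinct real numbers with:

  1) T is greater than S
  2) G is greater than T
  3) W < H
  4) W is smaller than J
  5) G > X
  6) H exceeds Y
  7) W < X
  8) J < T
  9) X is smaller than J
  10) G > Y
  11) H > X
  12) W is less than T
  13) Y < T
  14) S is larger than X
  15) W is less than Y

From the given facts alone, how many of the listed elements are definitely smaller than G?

6

The elements the relations force below G are W, X, Y, S, J, T — no chain reaches any other.
That is 6.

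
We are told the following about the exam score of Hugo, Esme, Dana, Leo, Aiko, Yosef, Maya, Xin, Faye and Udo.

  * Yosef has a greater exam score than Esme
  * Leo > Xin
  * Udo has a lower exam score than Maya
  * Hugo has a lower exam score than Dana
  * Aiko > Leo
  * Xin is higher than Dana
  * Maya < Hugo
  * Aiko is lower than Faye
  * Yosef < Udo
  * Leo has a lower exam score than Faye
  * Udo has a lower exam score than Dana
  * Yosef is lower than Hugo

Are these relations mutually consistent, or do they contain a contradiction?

consistent

Every relation is compatible with Esme < Yosef < Udo < Maya < Hugo < Dana < Xin < Leo < Aiko < Faye; the set is consistent.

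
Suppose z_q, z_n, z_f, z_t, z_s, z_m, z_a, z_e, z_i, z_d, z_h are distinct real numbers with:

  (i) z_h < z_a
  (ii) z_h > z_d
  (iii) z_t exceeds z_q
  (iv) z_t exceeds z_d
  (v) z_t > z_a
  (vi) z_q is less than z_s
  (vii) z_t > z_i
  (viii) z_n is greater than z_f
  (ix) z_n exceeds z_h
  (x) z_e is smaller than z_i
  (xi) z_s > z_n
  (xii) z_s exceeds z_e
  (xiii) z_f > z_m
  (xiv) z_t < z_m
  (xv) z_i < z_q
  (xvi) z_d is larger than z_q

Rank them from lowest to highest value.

z_e < z_i < z_q < z_d < z_h < z_a < z_t < z_m < z_f < z_n < z_s

The consecutive links are each given: z_e < z_i; z_i < z_q; z_q < z_d; z_d < z_h; z_h < z_a; z_a < z_t; z_t < z_m; z_m < z_f; z_f < z_n; z_n < z_s.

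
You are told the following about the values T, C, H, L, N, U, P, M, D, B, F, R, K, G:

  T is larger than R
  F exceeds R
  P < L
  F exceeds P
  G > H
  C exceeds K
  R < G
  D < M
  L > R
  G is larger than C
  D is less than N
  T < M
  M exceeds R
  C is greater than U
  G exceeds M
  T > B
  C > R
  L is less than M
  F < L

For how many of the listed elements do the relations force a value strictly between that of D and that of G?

The relations place D below G. An element lies strictly between them when it is forced above D and also forced below G.
Above D: {N, M}. Below G: {K, U, P, R, F, H, L, C, B, T, M}.
Intersection: {M} — 1.

1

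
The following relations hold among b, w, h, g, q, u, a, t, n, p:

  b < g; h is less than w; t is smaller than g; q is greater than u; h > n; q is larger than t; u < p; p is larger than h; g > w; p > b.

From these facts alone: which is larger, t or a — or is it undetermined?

undetermined

Following every chain through t: above t we get q, g.
a is not reached, and no chain runs the other way from a to t.
So the given relations leave the order of t and a undetermined.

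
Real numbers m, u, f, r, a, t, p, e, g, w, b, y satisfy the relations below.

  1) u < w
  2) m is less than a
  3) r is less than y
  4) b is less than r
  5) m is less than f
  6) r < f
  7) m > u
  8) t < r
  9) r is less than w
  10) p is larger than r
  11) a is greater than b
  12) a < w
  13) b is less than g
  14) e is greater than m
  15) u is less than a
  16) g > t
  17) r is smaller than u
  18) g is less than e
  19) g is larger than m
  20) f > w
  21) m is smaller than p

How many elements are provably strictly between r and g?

Chaining upward from r reaches: u, m, a, p, y, w, f, e.
Chaining downward from g reaches: b, t, u, m.
Strictly between r and g are those in both lists: u, m — 2 elements.

2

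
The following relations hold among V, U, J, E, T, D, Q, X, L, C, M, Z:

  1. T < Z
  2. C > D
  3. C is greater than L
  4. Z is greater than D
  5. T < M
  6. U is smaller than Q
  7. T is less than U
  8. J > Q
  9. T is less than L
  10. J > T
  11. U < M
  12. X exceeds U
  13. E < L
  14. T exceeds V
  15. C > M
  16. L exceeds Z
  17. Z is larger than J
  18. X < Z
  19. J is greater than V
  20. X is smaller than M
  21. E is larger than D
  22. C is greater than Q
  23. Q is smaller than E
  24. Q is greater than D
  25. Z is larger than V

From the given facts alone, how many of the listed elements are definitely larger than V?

The elements the relations force above V are T, U, Q, X, J, E, Z, L, M, C — no chain reaches any other.
That is 10.

10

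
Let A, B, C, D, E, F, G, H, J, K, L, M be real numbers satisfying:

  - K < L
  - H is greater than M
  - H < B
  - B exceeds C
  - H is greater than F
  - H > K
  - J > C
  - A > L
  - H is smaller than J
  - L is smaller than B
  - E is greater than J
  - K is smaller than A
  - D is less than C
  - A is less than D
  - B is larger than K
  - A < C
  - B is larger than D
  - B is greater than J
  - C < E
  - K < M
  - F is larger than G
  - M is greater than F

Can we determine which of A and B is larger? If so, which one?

B

A < D < C < J < B, by transitivity through D, C, J.
So B is larger.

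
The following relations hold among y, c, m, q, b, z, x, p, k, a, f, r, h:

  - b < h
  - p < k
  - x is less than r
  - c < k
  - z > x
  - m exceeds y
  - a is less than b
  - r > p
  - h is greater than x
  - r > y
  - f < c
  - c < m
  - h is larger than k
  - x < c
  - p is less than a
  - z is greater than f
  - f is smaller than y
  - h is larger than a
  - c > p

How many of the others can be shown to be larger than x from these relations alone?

From x the given relations immediately reach c, z, h, r.
From those, k, m — 6 in total.
No other element is forced above x by the given relations, so the count is 6.

6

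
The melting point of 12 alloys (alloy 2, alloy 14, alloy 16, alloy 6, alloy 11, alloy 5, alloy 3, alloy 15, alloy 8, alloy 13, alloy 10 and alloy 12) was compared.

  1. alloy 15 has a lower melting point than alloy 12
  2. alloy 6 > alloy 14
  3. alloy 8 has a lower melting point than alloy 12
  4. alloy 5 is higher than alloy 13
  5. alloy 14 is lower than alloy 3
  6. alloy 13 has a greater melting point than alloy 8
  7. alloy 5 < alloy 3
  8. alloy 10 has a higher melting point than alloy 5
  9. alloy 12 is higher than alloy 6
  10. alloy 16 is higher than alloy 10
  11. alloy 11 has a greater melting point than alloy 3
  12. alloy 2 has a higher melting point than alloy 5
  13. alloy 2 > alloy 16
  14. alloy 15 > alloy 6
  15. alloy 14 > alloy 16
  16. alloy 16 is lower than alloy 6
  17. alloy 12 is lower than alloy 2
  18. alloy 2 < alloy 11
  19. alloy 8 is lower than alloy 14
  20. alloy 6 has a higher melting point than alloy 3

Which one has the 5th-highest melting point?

The consecutive relations fix a unique order: alloy 8 < alloy 13 < alloy 5 < alloy 10 < alloy 16 < alloy 14 < alloy 3 < alloy 6 < alloy 15 < alloy 12 < alloy 2 < alloy 11.
Counting 5 from the largest end gives alloy 6.

alloy 6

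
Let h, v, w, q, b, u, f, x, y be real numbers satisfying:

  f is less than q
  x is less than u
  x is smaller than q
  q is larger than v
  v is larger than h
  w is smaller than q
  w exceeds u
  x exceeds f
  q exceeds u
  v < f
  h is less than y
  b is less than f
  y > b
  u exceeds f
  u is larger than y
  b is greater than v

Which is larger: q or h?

q

h < v and v < f give h < f.
Then f < x extends the chain to x.
Then x < u extends the chain to u.
Then u < w extends the chain to w.
With w < q: h < v < f < x < u < w < q.
So h < q; q is the larger of the two.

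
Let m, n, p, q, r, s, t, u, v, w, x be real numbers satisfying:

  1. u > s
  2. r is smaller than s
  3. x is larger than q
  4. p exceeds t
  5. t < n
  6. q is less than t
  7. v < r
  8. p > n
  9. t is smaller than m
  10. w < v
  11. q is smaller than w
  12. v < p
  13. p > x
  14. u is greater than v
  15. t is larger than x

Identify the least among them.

q

x is not least since q < x; t is not least since x < t; w is not least since q < w; v is not least since w < v; n is not least since t < n; m is not least since t < m; r is not least since v < r; p is not least since n < p; s is not least since r < s; u is not least since v < u.
Only q has nothing below it, so q is the least.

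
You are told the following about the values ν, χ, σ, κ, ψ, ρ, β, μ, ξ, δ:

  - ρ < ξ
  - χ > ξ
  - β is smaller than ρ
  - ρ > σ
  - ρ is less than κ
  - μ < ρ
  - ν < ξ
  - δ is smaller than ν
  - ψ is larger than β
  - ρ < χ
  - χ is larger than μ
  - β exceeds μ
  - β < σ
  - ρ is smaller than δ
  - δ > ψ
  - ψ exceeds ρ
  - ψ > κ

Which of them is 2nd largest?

ξ

Piecing the relations together gives one ordering: μ < β < σ < ρ < κ < ψ < δ < ν < ξ < χ.
The 2nd largest is ξ.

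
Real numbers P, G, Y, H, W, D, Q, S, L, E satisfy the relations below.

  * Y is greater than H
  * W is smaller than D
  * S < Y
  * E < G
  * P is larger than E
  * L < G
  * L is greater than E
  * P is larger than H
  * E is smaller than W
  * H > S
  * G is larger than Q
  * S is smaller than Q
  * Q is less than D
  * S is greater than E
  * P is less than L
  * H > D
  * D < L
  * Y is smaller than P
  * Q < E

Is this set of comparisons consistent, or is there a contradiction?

inconsistent

Chaining the given relations yields S < Q < E, so S < E. But one relation states E < S. These cannot both hold.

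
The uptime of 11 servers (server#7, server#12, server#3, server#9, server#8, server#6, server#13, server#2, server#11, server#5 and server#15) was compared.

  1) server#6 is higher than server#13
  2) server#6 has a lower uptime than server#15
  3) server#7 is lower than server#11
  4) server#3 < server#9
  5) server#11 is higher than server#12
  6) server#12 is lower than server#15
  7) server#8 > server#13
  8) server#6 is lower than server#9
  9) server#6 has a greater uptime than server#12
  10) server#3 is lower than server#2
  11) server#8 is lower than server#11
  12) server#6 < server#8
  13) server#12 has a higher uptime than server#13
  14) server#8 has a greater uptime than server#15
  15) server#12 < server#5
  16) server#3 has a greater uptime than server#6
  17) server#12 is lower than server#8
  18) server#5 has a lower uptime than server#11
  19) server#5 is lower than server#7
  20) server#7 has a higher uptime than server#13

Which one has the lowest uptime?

Chaining upward from server#13: directly above it, server#12, server#6, server#8, server#7; then server#5, server#15, server#3, server#9, server#11; then server#2.
That covers every other element, and nothing is given below server#13, so server#13 is the lowest uptime.

server#13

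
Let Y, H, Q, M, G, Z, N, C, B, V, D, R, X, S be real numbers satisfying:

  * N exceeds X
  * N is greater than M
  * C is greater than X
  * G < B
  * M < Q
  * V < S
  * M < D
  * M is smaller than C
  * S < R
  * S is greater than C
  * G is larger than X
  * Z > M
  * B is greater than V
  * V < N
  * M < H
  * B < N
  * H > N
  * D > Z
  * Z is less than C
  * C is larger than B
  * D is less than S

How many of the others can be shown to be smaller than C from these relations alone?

6

Directly below C: X, M, B, Z.
One step further: V, G (6 so far).
Nothing else is reachable below C; 6 in all.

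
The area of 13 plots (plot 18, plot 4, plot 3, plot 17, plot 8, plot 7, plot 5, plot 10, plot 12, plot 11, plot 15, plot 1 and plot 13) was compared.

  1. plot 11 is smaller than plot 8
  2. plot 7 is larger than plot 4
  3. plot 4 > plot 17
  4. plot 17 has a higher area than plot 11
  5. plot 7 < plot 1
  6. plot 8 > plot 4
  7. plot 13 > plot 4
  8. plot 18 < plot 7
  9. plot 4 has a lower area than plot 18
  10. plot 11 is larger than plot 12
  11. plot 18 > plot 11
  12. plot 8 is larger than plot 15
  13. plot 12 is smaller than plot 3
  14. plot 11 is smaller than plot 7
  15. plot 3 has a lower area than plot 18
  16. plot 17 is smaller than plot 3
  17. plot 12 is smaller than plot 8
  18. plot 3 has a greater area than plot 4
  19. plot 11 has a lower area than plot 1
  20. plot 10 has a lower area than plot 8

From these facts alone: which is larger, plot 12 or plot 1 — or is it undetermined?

plot 1

plot 12 < plot 11 and plot 11 < plot 17 give plot 12 < plot 17.
With plot 17 < plot 4: plot 12 < plot 11 < plot 17 < plot 4.
With plot 4 < plot 3: plot 12 < plot 11 < plot 17 < plot 4 < plot 3.
Then plot 3 < plot 18 extends the chain to plot 18.
With plot 18 < plot 7: plot 12 < plot 11 < plot 17 < plot 4 < plot 3 < plot 18 < plot 7.
Then plot 7 < plot 1 extends the chain to plot 1.
So plot 1 is larger.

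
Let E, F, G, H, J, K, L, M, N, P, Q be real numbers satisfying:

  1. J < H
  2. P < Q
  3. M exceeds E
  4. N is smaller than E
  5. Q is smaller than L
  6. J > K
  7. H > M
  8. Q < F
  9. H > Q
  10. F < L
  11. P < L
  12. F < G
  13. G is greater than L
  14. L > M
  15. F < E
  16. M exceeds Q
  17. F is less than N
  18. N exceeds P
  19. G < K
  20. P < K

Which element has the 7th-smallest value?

Piecing the relations together gives one ordering: P < Q < F < N < E < M < L < G < K < J < H.
The 7th smallest is L.

L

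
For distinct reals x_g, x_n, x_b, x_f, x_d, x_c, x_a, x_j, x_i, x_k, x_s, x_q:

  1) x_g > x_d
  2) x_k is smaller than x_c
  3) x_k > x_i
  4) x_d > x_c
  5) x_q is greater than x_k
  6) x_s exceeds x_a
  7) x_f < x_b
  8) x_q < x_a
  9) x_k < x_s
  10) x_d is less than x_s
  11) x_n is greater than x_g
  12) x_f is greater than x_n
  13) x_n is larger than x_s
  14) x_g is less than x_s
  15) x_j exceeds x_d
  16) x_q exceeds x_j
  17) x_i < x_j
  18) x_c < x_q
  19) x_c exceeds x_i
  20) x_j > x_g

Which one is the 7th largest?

Piecing the relations together gives one ordering: x_i < x_k < x_c < x_d < x_g < x_j < x_q < x_a < x_s < x_n < x_f < x_b.
The 7th largest is x_j.

x_j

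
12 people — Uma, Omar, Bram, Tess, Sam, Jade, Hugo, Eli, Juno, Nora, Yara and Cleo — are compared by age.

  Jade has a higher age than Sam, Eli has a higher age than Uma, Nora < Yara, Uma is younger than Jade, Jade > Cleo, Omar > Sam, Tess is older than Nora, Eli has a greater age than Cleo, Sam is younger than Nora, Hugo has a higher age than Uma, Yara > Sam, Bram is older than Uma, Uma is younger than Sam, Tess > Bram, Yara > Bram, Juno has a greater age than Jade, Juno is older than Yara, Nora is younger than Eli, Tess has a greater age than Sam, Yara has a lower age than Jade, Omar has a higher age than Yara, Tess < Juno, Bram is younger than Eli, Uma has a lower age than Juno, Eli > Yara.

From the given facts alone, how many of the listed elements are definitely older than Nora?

The elements the relations force above Nora are Tess, Yara, Omar, Jade, Eli, Juno — no chain reaches any other.
That is 6.

6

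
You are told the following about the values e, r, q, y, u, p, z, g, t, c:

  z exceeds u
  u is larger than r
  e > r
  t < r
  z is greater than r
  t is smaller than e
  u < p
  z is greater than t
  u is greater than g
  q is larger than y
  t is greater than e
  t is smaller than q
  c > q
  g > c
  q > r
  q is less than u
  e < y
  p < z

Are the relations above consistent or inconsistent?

inconsistent

We have e < t stated directly, yet also t < r < e by chaining the others — so t < e. Contradiction.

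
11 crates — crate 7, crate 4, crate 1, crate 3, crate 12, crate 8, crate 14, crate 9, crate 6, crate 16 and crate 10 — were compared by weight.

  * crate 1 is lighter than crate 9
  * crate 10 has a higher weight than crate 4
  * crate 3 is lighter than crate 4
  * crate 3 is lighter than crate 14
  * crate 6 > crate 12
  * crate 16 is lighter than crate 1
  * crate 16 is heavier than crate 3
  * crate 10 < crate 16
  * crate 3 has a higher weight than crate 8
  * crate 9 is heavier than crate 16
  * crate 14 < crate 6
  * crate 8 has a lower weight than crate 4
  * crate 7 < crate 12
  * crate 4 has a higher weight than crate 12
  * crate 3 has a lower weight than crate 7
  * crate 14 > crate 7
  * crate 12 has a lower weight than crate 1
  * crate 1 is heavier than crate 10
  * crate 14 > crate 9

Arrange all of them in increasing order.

Nothing is placed below crate 8, so it is least; from there crate 8 < crate 3; crate 3 < crate 7; crate 7 < crate 12; crate 12 < crate 4; crate 4 < crate 10; crate 10 < crate 16; crate 16 < crate 1; crate 1 < crate 9; crate 9 < crate 14; crate 14 < crate 6, each given directly.

crate 8 < crate 3 < crate 7 < crate 12 < crate 4 < crate 10 < crate 16 < crate 1 < crate 9 < crate 14 < crate 6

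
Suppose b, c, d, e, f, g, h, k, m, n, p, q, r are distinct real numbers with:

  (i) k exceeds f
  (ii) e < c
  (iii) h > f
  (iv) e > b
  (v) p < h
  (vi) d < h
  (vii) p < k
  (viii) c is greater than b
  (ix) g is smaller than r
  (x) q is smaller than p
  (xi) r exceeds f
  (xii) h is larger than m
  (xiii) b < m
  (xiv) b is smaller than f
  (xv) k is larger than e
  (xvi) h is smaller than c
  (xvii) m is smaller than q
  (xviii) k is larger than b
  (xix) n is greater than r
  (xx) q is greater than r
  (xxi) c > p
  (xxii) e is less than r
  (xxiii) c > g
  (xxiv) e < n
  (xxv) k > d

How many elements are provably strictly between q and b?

Chaining upward from b reaches: m, f, e, r, n, p, k, h, c.
Chaining downward from q reaches: m, f, g, e, r.
Strictly between b and q are those in both lists: m, f, e, r — 4 elements.

4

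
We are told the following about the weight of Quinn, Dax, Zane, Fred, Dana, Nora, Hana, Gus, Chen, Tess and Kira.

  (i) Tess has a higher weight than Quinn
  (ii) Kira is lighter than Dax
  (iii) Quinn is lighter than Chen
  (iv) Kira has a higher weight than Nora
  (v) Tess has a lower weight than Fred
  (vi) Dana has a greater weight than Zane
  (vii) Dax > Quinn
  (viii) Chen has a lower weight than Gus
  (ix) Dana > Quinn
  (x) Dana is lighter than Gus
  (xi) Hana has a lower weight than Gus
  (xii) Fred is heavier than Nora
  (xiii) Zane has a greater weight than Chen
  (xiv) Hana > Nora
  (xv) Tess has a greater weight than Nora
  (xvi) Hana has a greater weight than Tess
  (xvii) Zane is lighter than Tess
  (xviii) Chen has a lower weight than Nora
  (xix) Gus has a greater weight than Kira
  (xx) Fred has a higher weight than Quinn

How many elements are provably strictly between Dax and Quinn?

3

The relations place Quinn below Dax. An element lies strictly between them when it is forced above Quinn and also forced below Dax.
Above Quinn: {Chen, Zane, Dana, Nora, Kira, Tess, Fred, Hana, Gus}. Below Dax: {Chen, Nora, Kira}.
Intersection: {Chen, Nora, Kira} — 3.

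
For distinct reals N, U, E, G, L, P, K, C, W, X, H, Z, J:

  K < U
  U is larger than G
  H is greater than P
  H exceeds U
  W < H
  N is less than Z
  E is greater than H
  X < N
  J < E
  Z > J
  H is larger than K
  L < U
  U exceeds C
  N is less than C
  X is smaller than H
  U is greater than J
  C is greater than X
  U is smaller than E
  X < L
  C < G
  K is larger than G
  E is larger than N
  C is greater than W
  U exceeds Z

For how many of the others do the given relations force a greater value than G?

4

From G the given relations immediately reach K, U.
From those, H, E — 4 in total.
No other element is forced above G by the given relations, so the count is 4.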